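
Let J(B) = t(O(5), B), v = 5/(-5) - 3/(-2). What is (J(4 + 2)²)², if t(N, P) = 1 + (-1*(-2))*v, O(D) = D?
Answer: 16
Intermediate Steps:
v = ½ (v = 5*(-⅕) - 3*(-½) = -1 + 3/2 = ½ ≈ 0.50000)
t(N, P) = 2 (t(N, P) = 1 - 1*(-2)*(½) = 1 + 2*(½) = 1 + 1 = 2)
J(B) = 2
(J(4 + 2)²)² = (2²)² = 4² = 16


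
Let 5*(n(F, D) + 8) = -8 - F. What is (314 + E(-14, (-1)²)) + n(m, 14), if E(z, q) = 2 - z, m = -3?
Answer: 321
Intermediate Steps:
n(F, D) = -48/5 - F/5 (n(F, D) = -8 + (-8 - F)/5 = -8 + (-8/5 - F/5) = -48/5 - F/5)
(314 + E(-14, (-1)²)) + n(m, 14) = (314 + (2 - 1*(-14))) + (-48/5 - ⅕*(-3)) = (314 + (2 + 14)) + (-48/5 + ⅗) = (314 + 16) - 9 = 330 - 9 = 321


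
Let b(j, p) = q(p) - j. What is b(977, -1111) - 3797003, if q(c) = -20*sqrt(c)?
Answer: -3797980 - 20*I*sqrt(1111) ≈ -3.798e+6 - 666.63*I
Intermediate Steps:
b(j, p) = -j - 20*sqrt(p) (b(j, p) = -20*sqrt(p) - j = -j - 20*sqrt(p))
b(977, -1111) - 3797003 = (-1*977 - 20*I*sqrt(1111)) - 3797003 = (-977 - 20*I*sqrt(1111)) - 3797003 = -3797980 - 20*I*sqrt(1111)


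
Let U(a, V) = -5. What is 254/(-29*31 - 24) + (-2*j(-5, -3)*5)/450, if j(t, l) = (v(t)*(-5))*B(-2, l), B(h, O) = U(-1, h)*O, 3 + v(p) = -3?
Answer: -9484/923 ≈ -10.275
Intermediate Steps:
v(p) = -6 (v(p) = -3 - 3 = -6)
B(h, O) = -5*O
j(t, l) = -150*l (j(t, l) = (-6*(-5))*(-5*l) = 30*(-5*l) = -150*l)
254/(-29*31 - 24) + (-2*j(-5, -3)*5)/450 = 254/(-29*31 - 24) + (-(-300)*(-3)*5)/450 = 254/(-899 - 24) + (-2*450*5)*(1/450) = 254/(-923) - 900*5*(1/450) = 254*(-1/923) - 4500*1/450 = -254/923 - 10 = -9484/923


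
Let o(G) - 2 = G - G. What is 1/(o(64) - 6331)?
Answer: -1/6329 ≈ -0.00015800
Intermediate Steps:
o(G) = 2 (o(G) = 2 + (G - G) = 2 + 0 = 2)
1/(o(64) - 6331) = 1/(2 - 6331) = 1/(-6329) = -1/6329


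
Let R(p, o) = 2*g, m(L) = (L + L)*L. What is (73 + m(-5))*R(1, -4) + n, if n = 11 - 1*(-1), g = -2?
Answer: -480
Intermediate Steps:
n = 12 (n = 11 + 1 = 12)
m(L) = 2*L² (m(L) = (2*L)*L = 2*L²)
R(p, o) = -4 (R(p, o) = 2*(-2) = -4)
(73 + m(-5))*R(1, -4) + n = (73 + 2*(-5)²)*(-4) + 12 = (73 + 2*25)*(-4) + 12 = (73 + 50)*(-4) + 12 = 123*(-4) + 12 = -492 + 12 = -480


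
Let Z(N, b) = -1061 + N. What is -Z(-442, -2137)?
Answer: 1503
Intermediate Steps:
-Z(-442, -2137) = -(-1061 - 442) = -1*(-1503) = 1503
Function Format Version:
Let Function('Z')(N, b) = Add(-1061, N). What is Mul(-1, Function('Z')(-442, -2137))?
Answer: 1503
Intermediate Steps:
Mul(-1, Function('Z')(-442, -2137)) = Mul(-1, Add(-1061, -442)) = Mul(-1, -1503) = 1503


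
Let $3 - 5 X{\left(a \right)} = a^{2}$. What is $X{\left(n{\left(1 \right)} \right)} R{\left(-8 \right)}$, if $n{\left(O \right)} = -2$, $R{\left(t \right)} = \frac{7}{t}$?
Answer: $\frac{7}{40} \approx 0.175$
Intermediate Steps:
$X{\left(a \right)} = \frac{3}{5} - \frac{a^{2}}{5}$
$X{\left(n{\left(1 \right)} \right)} R{\left(-8 \right)} = \left(\frac{3}{5} - \frac{\left(-2\right)^{2}}{5}\right) \frac{7}{-8} = \left(\frac{3}{5} - \frac{4}{5}\right) 7 \left(- \frac{1}{8}\right) = \left(\frac{3}{5} - \frac{4}{5}\right) \left(- \frac{7}{8}\right) = \left(- \frac{1}{5}\right) \left(- \frac{7}{8}\right) = \frac{7}{40}$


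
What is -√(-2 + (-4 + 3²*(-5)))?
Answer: -I*√51 ≈ -7.1414*I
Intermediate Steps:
-√(-2 + (-4 + 3²*(-5))) = -√(-2 + (-4 + 9*(-5))) = -√(-2 + (-4 - 45)) = -√(-2 - 49) = -√(-51) = -I*√51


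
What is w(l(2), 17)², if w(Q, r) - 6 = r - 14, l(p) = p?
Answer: 81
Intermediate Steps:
w(Q, r) = -8 + r (w(Q, r) = 6 + (r - 14) = 6 + (-14 + r) = -8 + r)
w(l(2), 17)² = (-8 + 17)² = 9² = 81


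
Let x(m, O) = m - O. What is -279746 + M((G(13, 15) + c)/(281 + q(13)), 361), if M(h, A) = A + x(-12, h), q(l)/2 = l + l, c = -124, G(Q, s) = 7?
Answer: -10337676/37 ≈ -2.7940e+5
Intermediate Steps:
q(l) = 4*l (q(l) = 2*(l + l) = 2*(2*l) = 4*l)
M(h, A) = -12 + A - h (M(h, A) = A + (-12 - h) = -12 + A - h)
-279746 + M((G(13, 15) + c)/(281 + q(13)), 361) = -279746 + (-12 + 361 - (7 - 124)/(281 + 4*13)) = -279746 + (-12 + 361 - (-117)/(281 + 52)) = -279746 + (-12 + 361 - (-117)/333) = -279746 + (-12 + 361 - 1*(-13/37)) = -279746 + (-12 + 361 + 13/37) = -279746 + 12926/37 = -10337676/37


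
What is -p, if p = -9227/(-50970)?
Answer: -9227/50970 ≈ -0.18103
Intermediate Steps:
p = 9227/50970 (p = -9227*(-1/50970) = 9227/50970 ≈ 0.18103)
-p = -1*9227/50970 = -9227/50970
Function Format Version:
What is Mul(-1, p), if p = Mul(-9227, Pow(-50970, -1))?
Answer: Rational(-9227, 50970) ≈ -0.18103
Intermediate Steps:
p = Rational(9227, 50970) (p = Mul(-9227, Rational(-1, 50970)) = Rational(9227, 50970) ≈ 0.18103)
Mul(-1, p) = Mul(-1, Rational(9227, 50970)) = Rational(-9227, 50970)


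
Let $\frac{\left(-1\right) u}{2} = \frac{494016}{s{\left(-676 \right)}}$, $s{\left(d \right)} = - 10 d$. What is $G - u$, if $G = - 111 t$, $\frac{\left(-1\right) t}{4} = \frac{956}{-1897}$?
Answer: $- \frac{124384992}{1602965} \approx -77.597$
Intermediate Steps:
$t = \frac{3824}{1897}$ ($t = - 4 \frac{956}{-1897} = - 4 \cdot 956 \left(- \frac{1}{1897}\right) = \left(-4\right) \left(- \frac{956}{1897}\right) = \frac{3824}{1897} \approx 2.0158$)
$u = - \frac{123504}{845}$ ($u = - 2 \frac{494016}{\left(-10\right) \left(-676\right)} = - 2 \cdot \frac{494016}{6760} = - 2 \cdot 494016 \cdot \frac{1}{6760} = \left(-2\right) \frac{61752}{845} = - \frac{123504}{845} \approx -146.16$)
$G = - \frac{424464}{1897}$ ($G = - \frac{111 \cdot 3824}{1897} = \left(-1\right) \frac{424464}{1897} = - \frac{424464}{1897} \approx -223.76$)
$G - u = - \frac{424464}{1897} - - \frac{123504}{845} = - \frac{424464}{1897} + \frac{123504}{845} = - \frac{124384992}{1602965}$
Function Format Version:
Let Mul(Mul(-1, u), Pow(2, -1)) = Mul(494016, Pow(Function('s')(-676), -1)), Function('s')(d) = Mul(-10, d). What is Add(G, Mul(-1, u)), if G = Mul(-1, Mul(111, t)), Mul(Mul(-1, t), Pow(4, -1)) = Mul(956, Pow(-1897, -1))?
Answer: Rational(-124384992, 1602965) ≈ -77.597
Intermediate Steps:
t = Rational(3824, 1897) (t = Mul(-4, Mul(956, Pow(-1897, -1))) = Mul(-4, Mul(956, Rational(-1, 1897))) = Mul(-4, Rational(-956, 1897)) = Rational(3824, 1897) ≈ 2.0158)
u = Rational(-123504, 845) (u = Mul(-2, Mul(494016, Pow(Mul(-10, -676), -1))) = Mul(-2, Mul(494016, Pow(6760, -1))) = Mul(-2, Mul(494016, Rational(1, 6760))) = Mul(-2, Rational(61752, 845)) = Rational(-123504, 845) ≈ -146.16)
G = Rational(-424464, 1897) (G = Mul(-1, Mul(111, Rational(3824, 1897))) = Mul(-1, Rational(424464, 1897)) = Rational(-424464, 1897) ≈ -223.76)
Add(G, Mul(-1, u)) = Add(Rational(-424464, 1897), Mul(-1, Rational(-123504, 845))) = Add(Rational(-424464, 1897), Rational(123504, 845)) = Rational(-124384992, 1602965)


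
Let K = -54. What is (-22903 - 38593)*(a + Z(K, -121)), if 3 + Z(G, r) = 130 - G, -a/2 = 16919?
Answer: 2069770872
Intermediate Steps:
a = -33838 (a = -2*16919 = -33838)
Z(G, r) = 127 - G (Z(G, r) = -3 + (130 - G) = 127 - G)
(-22903 - 38593)*(a + Z(K, -121)) = (-22903 - 38593)*(-33838 + (127 - 1*(-54))) = -61496*(-33838 + (127 + 54)) = -61496*(-33838 + 181) = -61496*(-33657) = 2069770872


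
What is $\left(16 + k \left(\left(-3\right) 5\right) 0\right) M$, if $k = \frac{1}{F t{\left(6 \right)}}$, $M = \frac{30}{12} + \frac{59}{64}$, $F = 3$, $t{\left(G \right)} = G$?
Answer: $\frac{219}{4} \approx 54.75$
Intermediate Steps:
$M = \frac{219}{64}$ ($M = 30 \cdot \frac{1}{12} + 59 \cdot \frac{1}{64} = \frac{5}{2} + \frac{59}{64} = \frac{219}{64} \approx 3.4219$)
$k = \frac{1}{18}$ ($k = \frac{1}{3 \cdot 6} = \frac{1}{18} \approx 0.055556$)
$\left(16 + k \left(\left(-3\right) 5\right) 0\right) M = \left(16 + \frac{\left(-3\right) 5}{18} \cdot 0\right) \frac{219}{64} = \left(16 + \frac{1}{18} \left(-15\right) 0\right) \frac{219}{64} = \left(16 - 0\right) \frac{219}{64} = \left(16 + 0\right) \frac{219}{64} = 16 \cdot \frac{219}{64} = \frac{219}{4}$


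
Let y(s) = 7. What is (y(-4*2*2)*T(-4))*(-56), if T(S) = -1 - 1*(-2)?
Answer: -392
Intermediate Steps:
T(S) = 1 (T(S) = -1 + 2 = 1)
(y(-4*2*2)*T(-4))*(-56) = (7*1)*(-56) = 7*(-56) = -392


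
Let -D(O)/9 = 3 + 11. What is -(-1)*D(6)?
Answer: -126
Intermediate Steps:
D(O) = -126 (D(O) = -9*(3 + 11) = -9*14 = -126)
-(-1)*D(6) = -(-1)*(-126) = -1*126 = -126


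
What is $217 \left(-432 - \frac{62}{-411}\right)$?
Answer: $- \frac{38515330}{411} \approx -93711.0$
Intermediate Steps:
$217 \left(-432 - \frac{62}{-411}\right) = 217 \left(-432 - - \frac{62}{411}\right) = 217 \left(-432 + \frac{62}{411}\right) = 217 \left(- \frac{177490}{411}\right) = - \frac{38515330}{411}$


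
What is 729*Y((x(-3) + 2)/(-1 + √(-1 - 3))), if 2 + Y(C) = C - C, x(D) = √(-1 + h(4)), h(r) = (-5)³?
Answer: -1458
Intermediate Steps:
h(r) = -125
x(D) = 3*I*√14 (x(D) = √(-1 - 125) = √(-126) = 3*I*√14)
Y(C) = -2 (Y(C) = -2 + (C - C) = -2 + 0 = -2)
729*Y((x(-3) + 2)/(-1 + √(-1 - 3))) = 729*(-2) = -1458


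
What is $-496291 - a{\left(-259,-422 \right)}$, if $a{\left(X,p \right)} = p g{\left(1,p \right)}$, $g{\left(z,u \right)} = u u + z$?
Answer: $74655579$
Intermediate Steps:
$g{\left(z,u \right)} = z + u^{2}$ ($g{\left(z,u \right)} = u^{2} + z = z + u^{2}$)
$a{\left(X,p \right)} = p \left(1 + p^{2}\right)$
$-496291 - a{\left(-259,-422 \right)} = -496291 - \left(-422 + \left(-422\right)^{3}\right) = -496291 - \left(-422 - 75151448\right) = -496291 - -75151870 = -496291 + 75151870 = 74655579$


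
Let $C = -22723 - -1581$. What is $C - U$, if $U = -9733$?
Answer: $-11409$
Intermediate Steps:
$C = -21142$ ($C = -22723 + 1581 = -21142$)
$C - U = -21142 - -9733 = -21142 + 9733 = -11409$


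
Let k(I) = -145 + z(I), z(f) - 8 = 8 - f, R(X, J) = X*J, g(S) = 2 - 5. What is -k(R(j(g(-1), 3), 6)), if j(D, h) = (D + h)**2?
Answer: 129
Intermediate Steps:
g(S) = -3
R(X, J) = J*X
z(f) = 16 - f (z(f) = 8 + (8 - f) = 16 - f)
k(I) = -129 - I (k(I) = -145 + (16 - I) = -129 - I)
-k(R(j(g(-1), 3), 6)) = -(-129 - 6*(-3 + 3)**2) = -(-129 - 6*0**2) = -(-129 - 6*0) = -(-129 - 1*0) = -(-129 + 0) = -1*(-129) = 129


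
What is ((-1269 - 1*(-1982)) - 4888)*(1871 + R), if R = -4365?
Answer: 10412450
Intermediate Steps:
((-1269 - 1*(-1982)) - 4888)*(1871 + R) = ((-1269 - 1*(-1982)) - 4888)*(1871 - 4365) = ((-1269 + 1982) - 4888)*(-2494) = (713 - 4888)*(-2494) = -4175*(-2494) = 10412450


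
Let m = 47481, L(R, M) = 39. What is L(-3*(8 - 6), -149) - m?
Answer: -47442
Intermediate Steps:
L(-3*(8 - 6), -149) - m = 39 - 1*47481 = 39 - 47481 = -47442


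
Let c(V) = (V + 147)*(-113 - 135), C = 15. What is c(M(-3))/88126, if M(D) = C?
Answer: -20088/44063 ≈ -0.45589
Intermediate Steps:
M(D) = 15
c(V) = -36456 - 248*V (c(V) = (147 + V)*(-248) = -36456 - 248*V)
c(M(-3))/88126 = (-36456 - 248*15)/88126 = (-36456 - 3720)*(1/88126) = -40176*1/88126 = -20088/44063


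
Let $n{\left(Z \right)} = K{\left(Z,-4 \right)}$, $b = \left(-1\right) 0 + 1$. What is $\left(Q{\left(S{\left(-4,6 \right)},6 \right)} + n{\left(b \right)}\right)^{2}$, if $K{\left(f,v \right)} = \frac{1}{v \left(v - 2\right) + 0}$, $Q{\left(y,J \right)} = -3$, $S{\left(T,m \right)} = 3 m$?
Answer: $\frac{5041}{576} \approx 8.7517$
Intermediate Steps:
$b = 1$ ($b = 0 + 1 = 1$)
$K{\left(f,v \right)} = \frac{1}{v \left(-2 + v\right)}$ ($K{\left(f,v \right)} = \frac{1}{v \left(-2 + v\right) + 0} = \frac{1}{v \left(-2 + v\right)}$)
$n{\left(Z \right)} = \frac{1}{24}$ ($n{\left(Z \right)} = \frac{1}{\left(-4\right) \left(-2 - 4\right)} = - \frac{1}{4 \left(-6\right)} = \left(- \frac{1}{4}\right) \left(- \frac{1}{6}\right) = \frac{1}{24}$)
$\left(Q{\left(S{\left(-4,6 \right)},6 \right)} + n{\left(b \right)}\right)^{2} = \left(-3 + \frac{1}{24}\right)^{2} = \left(- \frac{71}{24}\right)^{2} = \frac{5041}{576}$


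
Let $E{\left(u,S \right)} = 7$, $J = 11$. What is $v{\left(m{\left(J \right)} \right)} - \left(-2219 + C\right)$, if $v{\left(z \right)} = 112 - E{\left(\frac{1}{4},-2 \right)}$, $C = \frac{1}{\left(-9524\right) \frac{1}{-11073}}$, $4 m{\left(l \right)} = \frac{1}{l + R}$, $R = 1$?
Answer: $\frac{22122703}{9524} \approx 2322.8$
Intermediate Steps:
$m{\left(l \right)} = \frac{1}{4 \left(1 + l\right)}$ ($m{\left(l \right)} = \frac{1}{4 \left(l + 1\right)} = \frac{1}{4 \left(1 + l\right)}$)
$C = \frac{11073}{9524}$ ($C = \frac{1}{\left(-9524\right) \left(- \frac{1}{11073}\right)} = \frac{1}{\frac{9524}{11073}} = \frac{11073}{9524} \approx 1.1626$)
$v{\left(z \right)} = 105$ ($v{\left(z \right)} = 112 - 7 = 105$)
$v{\left(m{\left(J \right)} \right)} - \left(-2219 + C\right) = 105 - \left(-2219 + \frac{11073}{9524}\right) = 105 - - \frac{21122683}{9524} = 105 + \frac{21122683}{9524} = \frac{22122703}{9524}$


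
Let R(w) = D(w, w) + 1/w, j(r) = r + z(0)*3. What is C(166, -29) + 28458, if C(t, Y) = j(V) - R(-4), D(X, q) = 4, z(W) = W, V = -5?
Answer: 113797/4 ≈ 28449.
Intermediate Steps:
j(r) = r (j(r) = r + 0*3 = r + 0 = r)
R(w) = 4 + 1/w
C(t, Y) = -35/4 (C(t, Y) = -5 - (4 + 1/(-4)) = -5 - (4 - ¼) = -5 - 1*15/4 = -5 - 15/4 = -35/4)
C(166, -29) + 28458 = -35/4 + 28458 = 113797/4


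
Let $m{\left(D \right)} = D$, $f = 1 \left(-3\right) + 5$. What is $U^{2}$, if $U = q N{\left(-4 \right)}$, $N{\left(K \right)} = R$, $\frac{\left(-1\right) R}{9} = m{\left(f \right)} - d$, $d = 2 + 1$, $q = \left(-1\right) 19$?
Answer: $29241$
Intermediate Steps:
$q = -19$
$f = 2$ ($f = -3 + 5 = 2$)
$d = 3$
$R = 9$ ($R = - 9 \left(2 - 3\right) = \left(-9\right) \left(-1\right) = 9$)
$N{\left(K \right)} = 9$
$U = -171$ ($U = \left(-19\right) 9 = -171$)
$U^{2} = \left(-171\right)^{2} = 29241$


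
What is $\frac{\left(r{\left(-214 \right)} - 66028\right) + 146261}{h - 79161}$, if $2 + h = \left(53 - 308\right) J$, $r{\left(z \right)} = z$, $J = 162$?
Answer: $- \frac{80019}{120473} \approx -0.66421$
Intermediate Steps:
$h = -41312$ ($h = -2 + \left(53 - 308\right) 162 = -2 - 41310 = -41312$)
$\frac{\left(r{\left(-214 \right)} - 66028\right) + 146261}{h - 79161} = \frac{\left(-214 - 66028\right) + 146261}{-41312 - 79161} = \frac{\left(-214 - 66028\right) + 146261}{-120473} = \left(-66242 + 146261\right) \left(- \frac{1}{120473}\right) = 80019 \left(- \frac{1}{120473}\right) = - \frac{80019}{120473}$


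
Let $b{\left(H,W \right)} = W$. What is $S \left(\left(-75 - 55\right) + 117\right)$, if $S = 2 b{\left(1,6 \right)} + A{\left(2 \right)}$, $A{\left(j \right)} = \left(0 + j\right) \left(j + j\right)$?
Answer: $-260$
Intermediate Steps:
$A{\left(j \right)} = 2 j^{2}$ ($A{\left(j \right)} = j 2 j = 2 j^{2}$)
$S = 20$ ($S = 2 \cdot 6 + 2 \cdot 2^{2} = 12 + 2 \cdot 4 = 12 + 8 = 20$)
$S \left(\left(-75 - 55\right) + 117\right) = 20 \left(\left(-75 - 55\right) + 117\right) = 20 \left(-130 + 117\right) = 20 \left(-13\right) = -260$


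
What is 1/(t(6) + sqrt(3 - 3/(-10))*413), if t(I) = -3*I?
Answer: 60/1875179 + 413*sqrt(330)/5625537 ≈ 0.0013657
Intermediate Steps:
1/(t(6) + sqrt(3 - 3/(-10))*413) = 1/(-3*6 + sqrt(3 - 3/(-10))*413) = 1/(-18 + sqrt(3 - 3*(-1/10))*413) = 1/(-18 + sqrt(3 + 3/10)*413) = 1/(-18 + sqrt(33/10)*413) = 1/(-18 + (sqrt(330)/10)*413) = 1/(-18 + 413*sqrt(330)/10)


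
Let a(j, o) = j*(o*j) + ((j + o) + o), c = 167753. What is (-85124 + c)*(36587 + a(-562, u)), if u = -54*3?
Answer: -4224905629983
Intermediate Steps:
u = -162
a(j, o) = j + 2*o + o*j² (a(j, o) = j*(j*o) + (j + 2*o) = o*j² + (j + 2*o) = j + 2*o + o*j²)
(-85124 + c)*(36587 + a(-562, u)) = (-85124 + 167753)*(36587 + (-562 + 2*(-162) - 162*(-562)²)) = 82629*(36587 + (-562 - 324 - 162*315844)) = 82629*(36587 + (-562 - 324 - 51166728)) = 82629*(36587 - 51167614) = 82629*(-51131027) = -4224905629983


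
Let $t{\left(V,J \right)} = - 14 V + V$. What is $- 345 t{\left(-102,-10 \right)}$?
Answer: $-457470$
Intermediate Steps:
$t{\left(V,J \right)} = - 13 V$
$- 345 t{\left(-102,-10 \right)} = - 345 \left(\left(-13\right) \left(-102\right)\right) = \left(-345\right) 1326 = -457470$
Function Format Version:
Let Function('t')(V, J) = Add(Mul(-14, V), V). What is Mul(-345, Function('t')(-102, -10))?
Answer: -457470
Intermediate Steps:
Function('t')(V, J) = Mul(-13, V)
Mul(-345, Function('t')(-102, -10)) = Mul(-345, Mul(-13, -102)) = Mul(-345, 1326) = -457470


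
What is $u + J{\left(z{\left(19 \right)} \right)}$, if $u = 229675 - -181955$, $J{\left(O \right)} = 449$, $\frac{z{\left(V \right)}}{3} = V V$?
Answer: $412079$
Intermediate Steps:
$z{\left(V \right)} = 3 V^{2}$ ($z{\left(V \right)} = 3 V V = 3 V^{2}$)
$u = 411630$ ($u = 229675 + 181955 = 411630$)
$u + J{\left(z{\left(19 \right)} \right)} = 411630 + 449 = 412079$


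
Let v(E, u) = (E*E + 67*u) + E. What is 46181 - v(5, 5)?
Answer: 45816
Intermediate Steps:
v(E, u) = E + E**2 + 67*u (v(E, u) = (E**2 + 67*u) + E = E + E**2 + 67*u)
46181 - v(5, 5) = 46181 - (5 + 5**2 + 67*5) = 46181 - (5 + 25 + 335) = 46181 - 1*365 = 46181 - 365 = 45816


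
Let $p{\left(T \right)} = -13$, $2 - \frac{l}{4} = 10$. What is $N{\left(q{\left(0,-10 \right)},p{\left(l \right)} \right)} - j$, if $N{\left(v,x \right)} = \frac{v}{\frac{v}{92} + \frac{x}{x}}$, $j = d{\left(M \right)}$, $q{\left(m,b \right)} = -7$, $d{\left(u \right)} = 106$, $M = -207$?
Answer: $- \frac{9654}{85} \approx -113.58$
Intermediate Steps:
$l = -32$ ($l = 8 - 40 = -32$)
$j = 106$
$N{\left(v,x \right)} = \frac{v}{1 + \frac{v}{92}}$ ($N{\left(v,x \right)} = \frac{v}{v \frac{1}{92} + 1} = \frac{v}{\frac{v}{92} + 1} = \frac{v}{1 + \frac{v}{92}}$)
$N{\left(q{\left(0,-10 \right)},p{\left(l \right)} \right)} - j = 92 \left(-7\right) \frac{1}{92 - 7} - 106 = 92 \left(-7\right) \frac{1}{85} - 106 = - \frac{644}{85} - 106 = - \frac{9654}{85}$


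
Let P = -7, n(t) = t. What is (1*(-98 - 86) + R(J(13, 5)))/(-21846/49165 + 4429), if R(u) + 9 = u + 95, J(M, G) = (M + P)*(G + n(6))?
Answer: -1573280/217729939 ≈ -0.0072258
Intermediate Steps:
J(M, G) = (-7 + M)*(6 + G) (J(M, G) = (M - 7)*(G + 6) = (-7 + M)*(6 + G))
R(u) = 86 + u (R(u) = -9 + (u + 95) = -9 + (95 + u) = 86 + u)
(1*(-98 - 86) + R(J(13, 5)))/(-21846/49165 + 4429) = (1*(-98 - 86) + (86 + (-42 - 7*5 + 6*13 + 5*13)))/(-21846/49165 + 4429) = (1*(-184) + (86 + (-42 - 35 + 78 + 65)))/(-21846*1/49165 + 4429) = (-184 + (86 + 66))/(-21846/49165 + 4429) = (-184 + 152)/(217729939/49165) = -32*49165/217729939 = -1573280/217729939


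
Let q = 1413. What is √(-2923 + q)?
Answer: I*√1510 ≈ 38.859*I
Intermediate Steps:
√(-2923 + q) = √(-2923 + 1413) = √(-1510) = I*√1510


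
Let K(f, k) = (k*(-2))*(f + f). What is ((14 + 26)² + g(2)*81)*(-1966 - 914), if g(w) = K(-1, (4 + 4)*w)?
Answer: -19537920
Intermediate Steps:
K(f, k) = -4*f*k (K(f, k) = (-2*k)*(2*f) = -4*f*k)
g(w) = 32*w (g(w) = -4*(-1)*(4 + 4)*w = -4*(-1)*8*w = 32*w)
((14 + 26)² + g(2)*81)*(-1966 - 914) = ((14 + 26)² + (32*2)*81)*(-1966 - 914) = (40² + 64*81)*(-2880) = (1600 + 5184)*(-2880) = 6784*(-2880) = -19537920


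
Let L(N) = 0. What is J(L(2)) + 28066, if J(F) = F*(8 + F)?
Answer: 28066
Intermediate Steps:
J(L(2)) + 28066 = 0*(8 + 0) + 28066 = 0*8 + 28066 = 0 + 28066 = 28066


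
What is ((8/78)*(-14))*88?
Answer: -4928/39 ≈ -126.36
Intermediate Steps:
((8/78)*(-14))*88 = ((8*(1/78))*(-14))*88 = ((4/39)*(-14))*88 = -56/39*88 = -4928/39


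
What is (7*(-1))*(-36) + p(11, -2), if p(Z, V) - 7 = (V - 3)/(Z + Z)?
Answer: 5693/22 ≈ 258.77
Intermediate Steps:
p(Z, V) = 7 + (-3 + V)/(2*Z) (p(Z, V) = 7 + (V - 3)/(Z + Z) = 7 + (-3 + V)/((2*Z)) = 7 + (-3 + V)*(1/(2*Z)) = 7 + (-3 + V)/(2*Z))
(7*(-1))*(-36) + p(11, -2) = (7*(-1))*(-36) + (½)*(-3 - 2 + 14*11)/11 = -7*(-36) + (½)*(1/11)*(-3 - 2 + 154) = 252 + (½)*(1/11)*149 = 252 + 149/22 = 5693/22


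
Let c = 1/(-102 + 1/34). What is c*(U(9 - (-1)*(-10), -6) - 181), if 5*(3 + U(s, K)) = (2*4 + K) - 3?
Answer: 31314/17335 ≈ 1.8064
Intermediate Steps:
c = -34/3467 (c = 1/(-102 + 1/34) = 1/(-3467/34) = -34/3467 ≈ -0.0098068)
U(s, K) = -2 + K/5 (U(s, K) = -3 + ((2*4 + K) - 3)/5 = -3 + ((8 + K) - 3)/5 = -3 + (5 + K)/5 = -3 + (1 + K/5) = -2 + K/5)
c*(U(9 - (-1)*(-10), -6) - 181) = -34*((-2 + (⅕)*(-6)) - 181)/3467 = -34*((-2 - 6/5) - 181)/3467 = -34*(-16/5 - 181)/3467 = -34/3467*(-921/5) = 31314/17335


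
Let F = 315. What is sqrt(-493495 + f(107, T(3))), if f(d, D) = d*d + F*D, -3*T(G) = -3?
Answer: I*sqrt(481731) ≈ 694.07*I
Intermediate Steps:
T(G) = 1 (T(G) = -1/3*(-3) = 1)
f(d, D) = d**2 + 315*D (f(d, D) = d*d + 315*D = d**2 + 315*D)
sqrt(-493495 + f(107, T(3))) = sqrt(-493495 + (107**2 + 315*1)) = sqrt(-493495 + (11449 + 315)) = sqrt(-493495 + 11764) = sqrt(-481731) = I*sqrt(481731)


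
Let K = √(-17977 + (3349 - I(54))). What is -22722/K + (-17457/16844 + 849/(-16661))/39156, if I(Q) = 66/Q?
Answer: -101717211/3662885661968 + 9738*I*√2687/2687 ≈ -2.777e-5 + 187.86*I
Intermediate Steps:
K = 7*I*√2687/3 (K = √(-17977 + (3349 - 66/54)) = √(-17977 + (3349 - 1*11/9)) = √(-17977 + (3349 - 11/9)) = √(-17977 + 30130/9) = √(-131663/9) = 7*I*√2687/3 ≈ 120.95*I)
-22722/K + (-17457/16844 + 849/(-16661))/39156 = -22722*(-3*I*√2687/18809) + (-17457/16844 + 849/(-16661))/39156 = -(-9738)*I*√2687/2687 + (-17457*1/16844 + 849*(-1/16661))*(1/39156) = 9738*I*√2687/2687 + (-17457/16844 - 849/16661)*(1/39156) = 9738*I*√2687/2687 - 305151633/280637884*1/39156 = 9738*I*√2687/2687 - 101717211/3662885661968 = -101717211/3662885661968 + 9738*I*√2687/2687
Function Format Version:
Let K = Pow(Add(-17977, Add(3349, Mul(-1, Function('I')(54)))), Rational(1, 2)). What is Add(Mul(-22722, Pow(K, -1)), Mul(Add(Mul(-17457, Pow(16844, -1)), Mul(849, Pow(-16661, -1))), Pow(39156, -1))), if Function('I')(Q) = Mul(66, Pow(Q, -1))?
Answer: Add(Rational(-101717211, 3662885661968), Mul(Rational(9738, 2687), I, Pow(2687, Rational(1, 2)))) ≈ Add(-2.7770e-5, Mul(187.86, I))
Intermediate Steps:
K = Mul(Rational(7, 3), I, Pow(2687, Rational(1, 2))) (K = Pow(Add(-17977, Add(3349, Mul(-1, Mul(66, Pow(54, -1))))), Rational(1, 2)) = Pow(Add(-17977, Add(3349, Mul(-1, Mul(66, Rational(1, 54))))), Rational(1, 2)) = Pow(Add(-17977, Add(3349, Mul(-1, Rational(11, 9)))), Rational(1, 2)) = Pow(Add(-17977, Add(3349, Rational(-11, 9))), Rational(1, 2)) = Pow(Add(-17977, Rational(30130, 9)), Rational(1, 2)) = Pow(Rational(-131663, 9), Rational(1, 2)) = Mul(Rational(7, 3), I, Pow(2687, Rational(1, 2))) ≈ Mul(120.95, I))
Add(Mul(-22722, Pow(K, -1)), Mul(Add(Mul(-17457, Pow(16844, -1)), Mul(849, Pow(-16661, -1))), Pow(39156, -1))) = Add(Mul(-22722, Pow(Mul(Rational(7, 3), I, Pow(2687, Rational(1, 2))), -1)), Mul(Add(Mul(-17457, Pow(16844, -1)), Mul(849, Pow(-16661, -1))), Pow(39156, -1))) = Add(Mul(-22722, Mul(Rational(-3, 18809), I, Pow(2687, Rational(1, 2)))), Mul(Add(Mul(-17457, Rational(1, 16844)), Mul(849, Rational(-1, 16661))), Rational(1, 39156))) = Add(Mul(Rational(9738, 2687), I, Pow(2687, Rational(1, 2))), Mul(Add(Rational(-17457, 16844), Rational(-849, 16661)), Rational(1, 39156))) = Add(Mul(Rational(9738, 2687), I, Pow(2687, Rational(1, 2))), Mul(Rational(-305151633, 280637884), Rational(1, 39156))) = Add(Mul(Rational(9738, 2687), I, Pow(2687, Rational(1, 2))), Rational(-101717211, 3662885661968)) = Add(Rational(-101717211, 3662885661968), Mul(Rational(9738, 2687), I, Pow(2687, Rational(1, 2))))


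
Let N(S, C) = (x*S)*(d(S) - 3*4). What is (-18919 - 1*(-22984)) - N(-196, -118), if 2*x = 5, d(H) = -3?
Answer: -3285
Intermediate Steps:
x = 5/2 (x = (½)*5 = 5/2 ≈ 2.5000)
N(S, C) = -75*S/2 (N(S, C) = (5*S/2)*(-3 - 3*4) = (5*S/2)*(-3 - 12) = (5*S/2)*(-15) = -75*S/2)
(-18919 - 1*(-22984)) - N(-196, -118) = (-18919 - 1*(-22984)) - (-75)*(-196)/2 = (-18919 + 22984) - 1*7350 = 4065 - 7350 = -3285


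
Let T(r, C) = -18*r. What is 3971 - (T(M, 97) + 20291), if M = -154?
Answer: -19092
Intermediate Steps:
3971 - (T(M, 97) + 20291) = 3971 - (-18*(-154) + 20291) = 3971 - (2772 + 20291) = 3971 - 1*23063 = 3971 - 23063 = -19092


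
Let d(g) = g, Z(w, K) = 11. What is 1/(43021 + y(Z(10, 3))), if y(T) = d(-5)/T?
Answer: 11/473226 ≈ 2.3245e-5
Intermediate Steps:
y(T) = -5/T
1/(43021 + y(Z(10, 3))) = 1/(43021 - 5/11) = 1/(473226/11) = 11/473226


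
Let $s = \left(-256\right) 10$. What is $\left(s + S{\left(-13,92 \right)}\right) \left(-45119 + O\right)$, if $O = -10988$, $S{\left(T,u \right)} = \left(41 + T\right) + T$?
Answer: $142792315$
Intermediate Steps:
$S{\left(T,u \right)} = 41 + 2 T$
$s = -2560$
$\left(s + S{\left(-13,92 \right)}\right) \left(-45119 + O\right) = \left(-2560 + \left(41 + 2 \left(-13\right)\right)\right) \left(-45119 - 10988\right) = \left(-2560 + \left(41 - 26\right)\right) \left(-56107\right) = \left(-2560 + 15\right) \left(-56107\right) = \left(-2545\right) \left(-56107\right) = 142792315$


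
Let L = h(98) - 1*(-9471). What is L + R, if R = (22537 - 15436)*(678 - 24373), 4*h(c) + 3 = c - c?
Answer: -672994899/4 ≈ -1.6825e+8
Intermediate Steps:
h(c) = -¾ (h(c) = -¾ + (c - c)/4 = -¾ + (¼)*0 = -¾ + 0 = -¾)
R = -168258195 (R = 7101*(-23695) = -168258195)
L = 37881/4 (L = -¾ - 1*(-9471) = -¾ + 9471 = 37881/4 ≈ 9470.3)
L + R = 37881/4 - 168258195 = -672994899/4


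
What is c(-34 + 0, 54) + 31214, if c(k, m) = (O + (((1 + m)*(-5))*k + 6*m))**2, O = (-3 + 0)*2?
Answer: 93501438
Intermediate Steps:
O = -6 (O = -3*2 = -6)
c(k, m) = (-6 + 6*m + k*(-5 - 5*m))**2 (c(k, m) = (-6 + (((1 + m)*(-5))*k + 6*m))**2 = (-6 + ((-5 - 5*m)*k + 6*m))**2 = (-6 + (k*(-5 - 5*m) + 6*m))**2 = (-6 + (6*m + k*(-5 - 5*m)))**2 = (-6 + 6*m + k*(-5 - 5*m))**2)
c(-34 + 0, 54) + 31214 = (6 - 6*54 + 5*(-34 + 0) + 5*(-34 + 0)*54)**2 + 31214 = (6 - 324 + 5*(-34) + 5*(-34)*54)**2 + 31214 = (6 - 324 - 170 - 9180)**2 + 31214 = (-9668)**2 + 31214 = 93470224 + 31214 = 93501438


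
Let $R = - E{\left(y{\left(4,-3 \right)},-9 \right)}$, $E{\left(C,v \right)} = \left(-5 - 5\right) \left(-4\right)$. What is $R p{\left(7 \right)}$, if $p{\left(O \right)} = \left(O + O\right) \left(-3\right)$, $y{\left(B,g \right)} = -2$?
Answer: $1680$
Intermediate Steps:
$E{\left(C,v \right)} = 40$ ($E{\left(C,v \right)} = \left(-10\right) \left(-4\right) = 40$)
$p{\left(O \right)} = - 6 O$ ($p{\left(O \right)} = 2 O \left(-3\right) = - 6 O$)
$R = -40$ ($R = \left(-1\right) 40 = -40$)
$R p{\left(7 \right)} = - 40 \left(\left(-6\right) 7\right) = \left(-40\right) \left(-42\right) = 1680$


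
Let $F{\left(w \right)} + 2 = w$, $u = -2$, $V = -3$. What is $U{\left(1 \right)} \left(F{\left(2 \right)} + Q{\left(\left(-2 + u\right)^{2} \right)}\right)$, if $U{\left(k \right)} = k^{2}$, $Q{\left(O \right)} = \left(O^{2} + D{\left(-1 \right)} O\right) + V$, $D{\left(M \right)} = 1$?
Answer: $269$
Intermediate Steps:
$F{\left(w \right)} = -2 + w$
$Q{\left(O \right)} = -3 + O + O^{2}$ ($Q{\left(O \right)} = \left(O^{2} + 1 O\right) - 3 = \left(O^{2} + O\right) - 3 = \left(O + O^{2}\right) - 3 = -3 + O + O^{2}$)
$U{\left(1 \right)} \left(F{\left(2 \right)} + Q{\left(\left(-2 + u\right)^{2} \right)}\right) = 1^{2} \left(\left(-2 + 2\right) + \left(-3 + \left(-2 - 2\right)^{2} + \left(\left(-2 - 2\right)^{2}\right)^{2}\right)\right) = 1 \left(0 + \left(-3 + \left(-4\right)^{2} + \left(\left(-4\right)^{2}\right)^{2}\right)\right) = 1 \left(0 + \left(-3 + 16 + 16^{2}\right)\right) = 1 \left(0 + \left(-3 + 16 + 256\right)\right) = 1 \left(0 + 269\right) = 1 \cdot 269 = 269$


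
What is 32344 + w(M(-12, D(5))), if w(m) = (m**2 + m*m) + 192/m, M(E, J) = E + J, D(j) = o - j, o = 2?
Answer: 163906/5 ≈ 32781.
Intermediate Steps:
D(j) = 2 - j
w(m) = 2*m**2 + 192/m (w(m) = (m**2 + m**2) + 192/m = 2*m**2 + 192/m)
32344 + w(M(-12, D(5))) = 32344 + 2*(96 + (-12 + (2 - 1*5))**3)/(-12 + (2 - 1*5)) = 32344 + 2*(96 + (-12 + (2 - 5))**3)/(-12 + (2 - 5)) = 32344 + 2*(96 + (-12 - 3)**3)/(-12 - 3) = 32344 + 2*(96 + (-15)**3)/(-15) = 32344 + 2*(-1/15)*(96 - 3375) = 32344 + 2*(-1/15)*(-3279) = 32344 + 2186/5 = 163906/5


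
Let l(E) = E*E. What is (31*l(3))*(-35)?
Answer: -9765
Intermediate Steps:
l(E) = E²
(31*l(3))*(-35) = (31*3²)*(-35) = (31*9)*(-35) = 279*(-35) = -9765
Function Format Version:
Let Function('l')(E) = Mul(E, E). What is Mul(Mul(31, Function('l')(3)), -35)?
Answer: -9765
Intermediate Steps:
Function('l')(E) = Pow(E, 2)
Mul(Mul(31, Function('l')(3)), -35) = Mul(Mul(31, Pow(3, 2)), -35) = Mul(Mul(31, 9), -35) = Mul(279, -35) = -9765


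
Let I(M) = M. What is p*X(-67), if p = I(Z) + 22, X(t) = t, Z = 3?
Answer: -1675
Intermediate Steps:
p = 25 (p = 3 + 22 = 25)
p*X(-67) = 25*(-67) = -1675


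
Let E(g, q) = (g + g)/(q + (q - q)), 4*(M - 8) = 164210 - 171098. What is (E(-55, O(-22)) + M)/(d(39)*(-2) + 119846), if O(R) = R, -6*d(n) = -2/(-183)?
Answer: -938241/65795456 ≈ -0.014260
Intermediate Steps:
d(n) = -1/549 (d(n) = -(-1)/(3*(-183)) = -(-1)*(-1)/(3*183) = -1/6*2/183 = -1/549)
M = -1714 (M = 8 + (164210 - 171098)/4 = 8 + (1/4)*(-6888) = 8 - 1722 = -1714)
E(g, q) = 2*g/q (E(g, q) = (2*g)/(q + 0) = (2*g)/q = 2*g/q)
(E(-55, O(-22)) + M)/(d(39)*(-2) + 119846) = (2*(-55)/(-22) - 1714)/(-1/549*(-2) + 119846) = (2*(-55)*(-1/22) - 1714)/(2/549 + 119846) = (5 - 1714)/(65795456/549) = -1709*549/65795456 = -938241/65795456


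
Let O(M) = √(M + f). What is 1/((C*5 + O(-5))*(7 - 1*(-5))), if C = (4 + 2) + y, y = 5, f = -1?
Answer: 55/36372 - I*√6/36372 ≈ 0.0015122 - 6.7345e-5*I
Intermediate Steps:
O(M) = √(-1 + M) (O(M) = √(M - 1) = √(-1 + M))
C = 11 (C = (4 + 2) + 5 = 6 + 5 = 11)
1/((C*5 + O(-5))*(7 - 1*(-5))) = 1/((11*5 + √(-1 - 5))*(7 - 1*(-5))) = 1/((55 + √(-6))*(7 + 5)) = 1/((55 + I*√6)*12) = 1/(660 + 12*I*√6)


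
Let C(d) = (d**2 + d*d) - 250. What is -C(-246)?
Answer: -120782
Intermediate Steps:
C(d) = -250 + 2*d**2 (C(d) = (d**2 + d**2) - 250 = 2*d**2 - 250 = -250 + 2*d**2)
-C(-246) = -(-250 + 2*(-246)**2) = -(-250 + 2*60516) = -(-250 + 121032) = -1*120782 = -120782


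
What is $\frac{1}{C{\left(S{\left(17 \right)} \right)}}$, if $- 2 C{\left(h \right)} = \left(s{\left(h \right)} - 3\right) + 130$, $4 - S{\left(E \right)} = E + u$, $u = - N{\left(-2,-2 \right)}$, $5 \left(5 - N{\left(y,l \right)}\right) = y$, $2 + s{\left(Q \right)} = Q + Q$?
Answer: $- \frac{10}{549} \approx -0.018215$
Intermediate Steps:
$s{\left(Q \right)} = -2 + 2 Q$ ($s{\left(Q \right)} = -2 + \left(Q + Q\right) = -2 + 2 Q$)
$N{\left(y,l \right)} = 5 - \frac{y}{5}$
$u = - \frac{27}{5}$ ($u = - (5 - - \frac{2}{5}) = - (5 + \frac{2}{5}) = \left(-1\right) \frac{27}{5} = - \frac{27}{5} \approx -5.4$)
$S{\left(E \right)} = \frac{47}{5} - E$ ($S{\left(E \right)} = 4 - \left(E - \frac{27}{5}\right) = 4 - \left(- \frac{27}{5} + E\right) = \frac{47}{5} - E$)
$C{\left(h \right)} = - \frac{125}{2} - h$ ($C{\left(h \right)} = - \frac{\left(\left(-2 + 2 h\right) - 3\right) + 130}{2} = - \frac{\left(-5 + 2 h\right) + 130}{2} = - \frac{125 + 2 h}{2} = - \frac{125}{2} - h$)
$\frac{1}{C{\left(S{\left(17 \right)} \right)}} = \frac{1}{- \frac{125}{2} - \left(\frac{47}{5} - 17\right)} = \frac{1}{- \frac{125}{2} - - \frac{38}{5}} = \frac{1}{- \frac{125}{2} + \frac{38}{5}} = \frac{1}{- \frac{549}{10}} = - \frac{10}{549}$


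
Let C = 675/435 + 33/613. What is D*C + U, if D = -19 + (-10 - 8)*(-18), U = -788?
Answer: -5302966/17777 ≈ -298.30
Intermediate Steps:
D = 305 (D = -19 - 18*(-18) = -19 + 324 = 305)
C = 28542/17777 (C = 675*(1/435) + 33*(1/613) = 45/29 + 33/613 = 28542/17777 ≈ 1.6056)
D*C + U = 305*(28542/17777) - 788 = 8705310/17777 - 788 = -5302966/17777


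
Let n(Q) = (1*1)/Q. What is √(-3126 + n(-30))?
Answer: I*√2813430/30 ≈ 55.911*I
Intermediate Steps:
n(Q) = 1/Q
√(-3126 + n(-30)) = √(-3126 + 1/(-30)) = √(-3126 - 1/30) = √(-93781/30) = I*√2813430/30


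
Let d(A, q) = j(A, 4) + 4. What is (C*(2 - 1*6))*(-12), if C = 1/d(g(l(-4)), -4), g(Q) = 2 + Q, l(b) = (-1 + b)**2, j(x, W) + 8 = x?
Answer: 48/23 ≈ 2.0870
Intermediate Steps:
j(x, W) = -8 + x
d(A, q) = -4 + A (d(A, q) = (-8 + A) + 4 = -4 + A)
C = 1/23 (C = 1/(-4 + (2 + (-1 - 4)**2)) = 1/(-4 + (2 + (-5)**2)) = 1/(-4 + (2 + 25)) = 1/(-4 + 27) = 1/23 ≈ 0.043478)
(C*(2 - 1*6))*(-12) = ((2 - 1*6)/23)*(-12) = ((2 - 6)/23)*(-12) = ((1/23)*(-4))*(-12) = -4/23*(-12) = 48/23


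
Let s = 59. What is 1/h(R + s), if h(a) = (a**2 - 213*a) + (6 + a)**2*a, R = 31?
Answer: 1/818370 ≈ 1.2219e-6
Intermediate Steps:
h(a) = a**2 - 213*a + a*(6 + a)**2 (h(a) = (a**2 - 213*a) + a*(6 + a)**2 = a**2 - 213*a + a*(6 + a)**2)
1/h(R + s) = 1/((31 + 59)*(-213 + (31 + 59) + (6 + (31 + 59))**2)) = 1/(90*(-213 + 90 + (6 + 90)**2)) = 1/(90*(-213 + 90 + 96**2)) = 1/(90*(-213 + 90 + 9216)) = 1/(90*9093) = 1/818370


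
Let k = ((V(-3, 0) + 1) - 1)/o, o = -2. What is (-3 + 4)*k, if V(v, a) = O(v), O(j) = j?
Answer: 3/2 ≈ 1.5000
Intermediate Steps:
V(v, a) = v
k = 3/2 (k = ((-3 + 1) - 1)/(-2) = (-2 - 1)*(-½) = -3*(-½) = 3/2 ≈ 1.5000)
(-3 + 4)*k = (-3 + 4)*(3/2) = 1*(3/2) = 3/2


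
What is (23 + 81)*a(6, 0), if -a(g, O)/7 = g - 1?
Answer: -3640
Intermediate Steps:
a(g, O) = 7 - 7*g (a(g, O) = -7*(g - 1) = -7*(-1 + g) = 7 - 7*g)
(23 + 81)*a(6, 0) = (23 + 81)*(7 - 7*6) = 104*(7 - 42) = 104*(-35) = -3640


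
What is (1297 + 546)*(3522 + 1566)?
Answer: 9377184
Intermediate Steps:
(1297 + 546)*(3522 + 1566) = 1843*5088 = 9377184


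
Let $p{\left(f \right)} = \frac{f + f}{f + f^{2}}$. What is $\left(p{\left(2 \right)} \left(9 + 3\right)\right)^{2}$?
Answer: $64$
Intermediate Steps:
$p{\left(f \right)} = \frac{2 f}{f + f^{2}}$
$\left(p{\left(2 \right)} \left(9 + 3\right)\right)^{2} = \left(\frac{2}{1 + 2} \left(9 + 3\right)\right)^{2} = \left(\frac{2}{3} \cdot 12\right)^{2} = 8^{2} = 64$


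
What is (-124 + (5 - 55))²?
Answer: 30276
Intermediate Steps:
(-124 + (5 - 55))² = (-124 - 50)² = (-174)² = 30276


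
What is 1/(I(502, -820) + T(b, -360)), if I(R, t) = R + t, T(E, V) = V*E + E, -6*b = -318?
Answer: -1/19345 ≈ -5.1693e-5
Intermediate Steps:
b = 53 (b = -⅙*(-318) = 53)
T(E, V) = E + E*V (T(E, V) = E*V + E = E + E*V)
1/(I(502, -820) + T(b, -360)) = 1/((502 - 820) + 53*(1 - 360)) = 1/(-318 + 53*(-359)) = 1/(-318 - 19027) = 1/(-19345) = -1/19345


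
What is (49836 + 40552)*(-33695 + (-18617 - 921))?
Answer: -4811624404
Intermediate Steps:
(49836 + 40552)*(-33695 + (-18617 - 921)) = 90388*(-33695 - 19538) = 90388*(-53233) = -4811624404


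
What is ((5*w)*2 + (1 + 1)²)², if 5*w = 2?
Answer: 64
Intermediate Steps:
w = ⅖ (w = (⅕)*2 = ⅖ ≈ 0.40000)
((5*w)*2 + (1 + 1)²)² = ((5*(⅖))*2 + (1 + 1)²)² = (2*2 + 2²)² = (4 + 4)² = 8² = 64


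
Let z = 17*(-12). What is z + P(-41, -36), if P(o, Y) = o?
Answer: -245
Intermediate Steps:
z = -204
z + P(-41, -36) = -204 - 41 = -245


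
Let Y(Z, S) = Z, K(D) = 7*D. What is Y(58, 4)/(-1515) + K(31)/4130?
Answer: 2549/178770 ≈ 0.014259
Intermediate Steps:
Y(58, 4)/(-1515) + K(31)/4130 = 58/(-1515) + (7*31)/4130 = 58*(-1/1515) + 217*(1/4130) = -58/1515 + 31/590 = 2549/178770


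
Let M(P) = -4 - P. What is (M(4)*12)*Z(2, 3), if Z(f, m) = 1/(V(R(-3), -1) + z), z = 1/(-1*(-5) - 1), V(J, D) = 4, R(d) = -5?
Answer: -384/17 ≈ -22.588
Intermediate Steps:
z = ¼ (z = 1/(5 - 1) = 1/4 = ¼ ≈ 0.25000)
Z(f, m) = 4/17 (Z(f, m) = 1/(4 + ¼) = 1/(17/4) = 4/17)
(M(4)*12)*Z(2, 3) = ((-4 - 1*4)*12)*(4/17) = ((-4 - 4)*12)*(4/17) = -8*12*(4/17) = -96*4/17 = -384/17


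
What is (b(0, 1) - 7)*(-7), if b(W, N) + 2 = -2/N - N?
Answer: 84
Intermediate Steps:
b(W, N) = -2 - N - 2/N (b(W, N) = -2 + (-2/N - N) = -2 + (-N - 2/N) = -2 - N - 2/N)
(b(0, 1) - 7)*(-7) = ((-2 - 1*1 - 2/1) - 7)*(-7) = ((-2 - 1 - 2*1) - 7)*(-7) = ((-2 - 1 - 2) - 7)*(-7) = (-5 - 7)*(-7) = -12*(-7) = 84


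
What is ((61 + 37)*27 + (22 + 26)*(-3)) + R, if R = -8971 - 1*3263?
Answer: -9732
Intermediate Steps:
R = -12234 (R = -8971 - 3263 = -12234)
((61 + 37)*27 + (22 + 26)*(-3)) + R = ((61 + 37)*27 + (22 + 26)*(-3)) - 12234 = (98*27 + 48*(-3)) - 12234 = (2646 - 144) - 12234 = 2502 - 12234 = -9732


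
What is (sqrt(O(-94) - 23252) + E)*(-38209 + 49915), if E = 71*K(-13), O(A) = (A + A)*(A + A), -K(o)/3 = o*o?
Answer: -421380882 + 23412*sqrt(3023) ≈ -4.2009e+8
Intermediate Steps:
K(o) = -3*o**2 (K(o) = -3*o*o = -3*o**2)
O(A) = 4*A**2 (O(A) = (2*A)*(2*A) = 4*A**2)
E = -35997 (E = 71*(-3*(-13)**2) = 71*(-3*169) = 71*(-507) = -35997)
(sqrt(O(-94) - 23252) + E)*(-38209 + 49915) = (sqrt(4*(-94)**2 - 23252) - 35997)*(-38209 + 49915) = (sqrt(4*8836 - 23252) - 35997)*11706 = (sqrt(35344 - 23252) - 35997)*11706 = (sqrt(12092) - 35997)*11706 = (2*sqrt(3023) - 35997)*11706 = (-35997 + 2*sqrt(3023))*11706 = -421380882 + 23412*sqrt(3023)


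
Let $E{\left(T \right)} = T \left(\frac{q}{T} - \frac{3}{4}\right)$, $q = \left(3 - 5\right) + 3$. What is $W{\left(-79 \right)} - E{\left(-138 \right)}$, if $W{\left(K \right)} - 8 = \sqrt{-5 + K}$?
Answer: $- \frac{193}{2} + 2 i \sqrt{21} \approx -96.5 + 9.1651 i$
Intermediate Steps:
$W{\left(K \right)} = 8 + \sqrt{-5 + K}$
$q = 1$ ($q = -2 + 3 = 1$)
$E{\left(T \right)} = T \left(- \frac{3}{4} + \frac{1}{T}\right)$ ($E{\left(T \right)} = T \left(1 \frac{1}{T} - \frac{3}{4}\right) = T \left(\frac{1}{T} - \frac{3}{4}\right) = T \left(- \frac{3}{4} + \frac{1}{T}\right)$)
$W{\left(-79 \right)} - E{\left(-138 \right)} = \left(8 + \sqrt{-5 - 79}\right) - \left(1 - - \frac{207}{2}\right) = \left(8 + \sqrt{-84}\right) - \left(1 + \frac{207}{2}\right) = \left(8 + 2 i \sqrt{21}\right) - \frac{209}{2} = - \frac{193}{2} + 2 i \sqrt{21}$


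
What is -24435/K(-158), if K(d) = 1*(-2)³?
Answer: 24435/8 ≈ 3054.4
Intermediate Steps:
K(d) = -8 (K(d) = 1*(-8) = -8)
-24435/K(-158) = -24435/(-8) = -24435*(-1)/8 = -1*(-24435/8) = 24435/8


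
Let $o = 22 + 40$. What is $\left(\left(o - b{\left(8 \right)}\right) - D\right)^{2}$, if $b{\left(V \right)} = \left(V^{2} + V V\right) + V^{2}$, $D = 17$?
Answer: $21609$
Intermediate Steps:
$o = 62$
$b{\left(V \right)} = 3 V^{2}$ ($b{\left(V \right)} = \left(V^{2} + V^{2}\right) + V^{2} = 2 V^{2} + V^{2} = 3 V^{2}$)
$\left(\left(o - b{\left(8 \right)}\right) - D\right)^{2} = \left(\left(62 - 3 \cdot 8^{2}\right) - 17\right)^{2} = \left(\left(62 - 3 \cdot 64\right) - 17\right)^{2} = \left(\left(62 - 192\right) - 17\right)^{2} = \left(-130 - 17\right)^{2} = \left(-147\right)^{2} = 21609$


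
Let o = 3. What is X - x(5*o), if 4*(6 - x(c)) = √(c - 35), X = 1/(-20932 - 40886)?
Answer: -370909/61818 + I*√5/2 ≈ -6.0 + 1.118*I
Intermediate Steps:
X = -1/61818 (X = 1/(-61818) = -1/61818 ≈ -1.6177e-5)
x(c) = 6 - √(-35 + c)/4 (x(c) = 6 - √(c - 35)/4 = 6 - √(-35 + c)/4)
X - x(5*o) = -1/61818 - (6 - √(-35 + 5*3)/4) = -1/61818 - (6 - √(-35 + 15)/4) = -1/61818 - (6 - I*√5/2) = -1/61818 + (-6 + I*√5/2) = -370909/61818 + I*√5/2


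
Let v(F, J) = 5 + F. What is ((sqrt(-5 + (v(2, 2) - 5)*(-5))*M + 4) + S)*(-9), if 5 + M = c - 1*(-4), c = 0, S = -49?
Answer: 405 + 9*I*sqrt(15) ≈ 405.0 + 34.857*I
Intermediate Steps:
M = -1 (M = -5 + (0 - 1*(-4)) = -5 + (0 + 4) = -5 + 4 = -1)
((sqrt(-5 + (v(2, 2) - 5)*(-5))*M + 4) + S)*(-9) = ((sqrt(-5 + ((5 + 2) - 5)*(-5))*(-1) + 4) - 49)*(-9) = ((sqrt(-5 + (7 - 5)*(-5))*(-1) + 4) - 49)*(-9) = ((sqrt(-5 + 2*(-5))*(-1) + 4) - 49)*(-9) = ((sqrt(-5 - 10)*(-1) + 4) - 49)*(-9) = ((sqrt(-15)*(-1) + 4) - 49)*(-9) = (((I*sqrt(15))*(-1) + 4) - 49)*(-9) = ((-I*sqrt(15) + 4) - 49)*(-9) = ((4 - I*sqrt(15)) - 49)*(-9) = (-45 - I*sqrt(15))*(-9) = 405 + 9*I*sqrt(15)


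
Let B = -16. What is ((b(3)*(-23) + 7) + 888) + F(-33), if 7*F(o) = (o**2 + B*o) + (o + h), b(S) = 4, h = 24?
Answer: 7229/7 ≈ 1032.7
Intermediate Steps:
F(o) = 24/7 - 15*o/7 + o**2/7 (F(o) = ((o**2 - 16*o) + (o + 24))/7 = ((o**2 - 16*o) + (24 + o))/7 = (24 + o**2 - 15*o)/7 = 24/7 - 15*o/7 + o**2/7)
((b(3)*(-23) + 7) + 888) + F(-33) = ((4*(-23) + 7) + 888) + (24/7 - 15/7*(-33) + (1/7)*(-33)**2) = ((-92 + 7) + 888) + (24/7 + 495/7 + (1/7)*1089) = (-85 + 888) + (24/7 + 495/7 + 1089/7) = 803 + 1608/7 = 7229/7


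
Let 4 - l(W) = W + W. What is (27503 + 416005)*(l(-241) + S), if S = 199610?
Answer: 88744176768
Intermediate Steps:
l(W) = 4 - 2*W (l(W) = 4 - (W + W) = 4 - 2*W)
(27503 + 416005)*(l(-241) + S) = (27503 + 416005)*((4 - 2*(-241)) + 199610) = 443508*((4 + 482) + 199610) = 443508*(486 + 199610) = 443508*200096 = 88744176768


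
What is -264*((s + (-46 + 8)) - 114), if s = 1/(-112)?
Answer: 561825/14 ≈ 40130.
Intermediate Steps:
s = -1/112 ≈ -0.0089286
-264*((s + (-46 + 8)) - 114) = -264*((-1/112 + (-46 + 8)) - 114) = -264*((-1/112 - 38) - 114) = -264*(-4257/112 - 114) = -264*(-17025/112) = 561825/14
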